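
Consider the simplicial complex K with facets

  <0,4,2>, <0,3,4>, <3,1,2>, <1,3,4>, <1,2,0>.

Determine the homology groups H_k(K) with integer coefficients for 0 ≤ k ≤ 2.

H_0 = Z,  H_1 = Z,  H_2 = 0.

K has 5 vertices, 10 edges, 5 triangles.
rank ∂_0 = 0, rank ∂_1 = 4 ⇒ b_0 = 5 − 0 − 4 = 1; all invariant factors of ∂_1 are 1 so no torsion. So H_0 ≅ Z.
rank ∂_1 = 4, rank ∂_2 = 5 ⇒ b_1 = 10 − 4 − 5 = 1; all invariant factors of ∂_2 are 1 so no torsion. So H_1 ≅ Z.
rank ∂_2 = 5, rank ∂_3 = 0 ⇒ b_2 = 5 − 5 − 0 = 0. So H_2 ≅ 0.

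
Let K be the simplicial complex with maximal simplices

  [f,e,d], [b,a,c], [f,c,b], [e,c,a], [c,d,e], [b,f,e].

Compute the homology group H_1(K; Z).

H_1 ≅ Z.

We work with the vertex ordering a < b < c < d < e < f. The simplices of K, each written with vertices in increasing order, are:

  0-simplices (6): a, b, c, d, e, f
  1-simplices (12): ab, ac, ae, bc, be, bf, cd, ce, cf, de, df, ef
  2-simplices (6): abc, ace, bcf, bef, cde, def

Hence C_0 ≅ Z^6, C_1 ≅ Z^12, C_2 ≅ Z^6.

Boundary ∂_1: C_1 → C_0 is given by ∂[p,q] = [q] − [p]. For instance
  ∂df = f − d.
The resulting 6×12 matrix has rank 5, and its Smith normal form has invariant factors (1,1,1,1,1).

Boundary ∂_2: C_2 → C_1 sends each 2-simplex [p,q,r] to [q,r] − [p,r] + [p,q]. For instance
  ∂bcf = cf − bf + bc,
  ∂cde = de − ce + cd.
As a 12×6 matrix over Z this has rank 6, with invariant factors (1,1,1,1,1,1).

Reading off H_k = ker ∂_k / im ∂_{k+1}:

  H_1: rank ker ∂_1 − rank ∂_2 = (12 − 5) − 6 = 1, and the invariant factors of ∂_2 are all 1, so H_1 = Z.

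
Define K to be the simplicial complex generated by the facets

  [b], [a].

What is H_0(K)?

Fix the vertex order a < b and write every simplex with vertices in increasing order. Then dim K = 0 and the simplices of K are:

  0-simplices (2): a, b

giving chain groups C_0 ≅ Z^2.

Now H_k = ker ∂_k / im ∂_{k+1}, so:

  H_0: rank C_0 − rank ∂_1 = 2 − 0 = 2, and there is no ∂_1, so H_0 ≅ Z^2.

(K is a triangulation of a set of 2 points.)

H_0 = Z^2.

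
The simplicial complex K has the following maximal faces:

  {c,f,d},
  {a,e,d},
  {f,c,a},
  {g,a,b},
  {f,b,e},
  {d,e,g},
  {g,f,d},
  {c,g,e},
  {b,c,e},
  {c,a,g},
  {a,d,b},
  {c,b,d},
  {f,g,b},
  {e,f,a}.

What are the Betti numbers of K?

K has 7 vertices, 21 edges, 14 triangles.
rank ∂_0 = 0, rank ∂_1 = 6 ⇒ b_0 = 7 − 0 − 6 = 1; all invariant factors of ∂_1 are 1 so no torsion. So H_0 ≅ Z.
rank ∂_1 = 6, rank ∂_2 = 13 ⇒ b_1 = 21 − 6 − 13 = 2; all invariant factors of ∂_2 are 1 so no torsion. So H_1 ≅ Z^2.
rank ∂_2 = 13, rank ∂_3 = 0 ⇒ b_2 = 14 − 13 − 0 = 1. So H_2 ≅ Z.

b_0 = 1, b_1 = 2, b_2 = 1.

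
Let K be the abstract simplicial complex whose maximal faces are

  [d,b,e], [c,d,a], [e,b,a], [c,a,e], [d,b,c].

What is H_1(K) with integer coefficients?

Take the total order a < b < c < d < e on the vertex set. Then K (dimension 2) consists of the simplices:

  0-simplices (5): a, b, c, d, e
  1-simplices (10): ab, ac, ad, ae, bc, bd, be, cd, ce, de
  2-simplices (5): abe, acd, ace, bcd, bde

Hence C_0 ≅ Z^5, C_1 ≅ Z^10, C_2 ≅ Z^5.

Boundary ∂_1: C_1 → C_0 is given by ∂[p,q] = [q] − [p]. For instance
  ∂ab = b − a.
This gives a 5×10 integer matrix of rank 4; reducing to Smith normal form yields diagonal entries (1,1,1,1).

Boundary ∂_2: C_2 → C_1 sends each 2-simplex [p,q,r] to [q,r] − [p,r] + [p,q]. For instance
  ∂bde = de − be + bd,
  ∂abe = be − ae + ab.
This gives a 10×5 integer matrix of rank 5; reducing to Smith normal form yields diagonal entries (1,1,1,1,1).

From H_k ≅ ker(∂_k) / im(∂_{k+1}) we obtain:

  H_1: rank ker ∂_1 − rank ∂_2 = (10 − 4) − 5 = 1, and the invariant factors of ∂_2 are all 1, so H_1 ≅ Z.

H_1 ≅ Z.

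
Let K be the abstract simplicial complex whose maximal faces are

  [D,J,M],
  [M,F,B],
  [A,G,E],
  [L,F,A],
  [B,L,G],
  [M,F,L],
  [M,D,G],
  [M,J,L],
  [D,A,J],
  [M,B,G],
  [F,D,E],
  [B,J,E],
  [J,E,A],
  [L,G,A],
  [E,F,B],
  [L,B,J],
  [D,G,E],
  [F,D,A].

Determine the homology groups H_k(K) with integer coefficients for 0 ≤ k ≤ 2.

H_0 ≅ Z,  H_1 ≅ Z ⊕ Z/2,  H_2 = 0.

Take the total order A < B < D < E < F < G < J < L < M on the vertex set. Then K (dimension 2) consists of the simplices:

  0-simplices (9): A, B, D, E, F, G, J, L, M
  1-simplices (27): AD, AE, AF, AG, AJ, AL, BE, BF, BG, BJ, BL, BM, DE, DF, DG, DJ, DM, EF, EG, EJ, FL, FM, GL, GM, JL, JM, LM
  2-simplices (18): ADF, ADJ, AEG, AEJ, AFL, AGL, BEF, BEJ, BFM, BGL, BGM, BJL, DEF, DEG, DGM, DJM, FLM, JLM

so the chain groups are C_0 ≅ Z^9, C_1 ≅ Z^27, C_2 ≅ Z^18.

∂_1: C_1 → C_0 sends each edge [p,q] (with p < q) to q − p.
The resulting 9×27 matrix has rank 8, and its Smith normal form has invariant factors (1,1,1,1,1,1,1,1).

The boundary map ∂_2: C_2 → C_1 maps a triangle to the signed sum of its edges. For instance
  ∂ADF = DF − AF + AD,
  ∂DGM = GM − DM + DG.
The resulting 27×18 matrix has rank 18, and its Smith normal form has invariant factors (1,1,1,1,1,1,1,1,1,1,1,1,1,1,1,1,1,2).

Reading off H_k = ker ∂_k / im ∂_{k+1}:

  H_0: rank C_0 − rank ∂_1 = 9 − 8 = 1, and the invariant factors of ∂_1 are all 1, so H_0 ≅ Z.
  H_1: rank ker ∂_1 − rank ∂_2 = (27 − 8) − 18 = 1, and ∂_2 has invariant factor 2 > 1, so H_1 ≅ Z ⊕ Z/2.
  H_2: rank ker ∂_2 − rank ∂_3 = (18 − 18) − 0 = 0, and there is no ∂_3, so H_2 ≅ 0.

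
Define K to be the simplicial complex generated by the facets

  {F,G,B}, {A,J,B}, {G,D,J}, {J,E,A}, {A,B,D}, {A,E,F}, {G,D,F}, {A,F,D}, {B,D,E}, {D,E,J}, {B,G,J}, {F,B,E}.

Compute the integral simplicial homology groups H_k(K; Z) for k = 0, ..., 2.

H_0 ≅ Z,  H_1 ≅ Z/2,  H_2 = 0.

We work with the vertex ordering A < B < D < E < F < G < J. The simplices of K, each written with vertices in increasing order, are:

  0-simplices (7): A, B, D, E, F, G, J
  1-simplices (18): AB, AD, AE, AF, AJ, BD, BE, BF, BG, BJ, DE, DF, DG, DJ, EF, EJ, FG, GJ
  2-simplices (12): ABD, ABJ, ADF, AEF, AEJ, BDE, BEF, BFG, BGJ, DEJ, DFG, DGJ

Hence C_0 ≅ Z^7, C_1 ≅ Z^18, C_2 ≅ Z^12.

Boundary ∂_1: C_1 → C_0 is given by ∂[p,q] = [q] − [p]. For instance
  ∂FG = G − F.
The 7×18 boundary matrix has rank 6 and Smith normal form diag(1,1,1,1,1,1).

Boundary ∂_2: C_2 → C_1 maps a triangle to the signed sum of its edges. For instance
  ∂BEF = EF − BF + BE,
  ∂DEJ = EJ − DJ + DE.
As a 18×12 matrix over Z this has rank 12, with invariant factors (1,1,1,1,1,1,1,1,1,1,1,2).

From H_k ≅ ker(∂_k) / im(∂_{k+1}) we obtain:

  H_0: rank C_0 − rank ∂_1 = 7 − 6 = 1, and the invariant factors of ∂_1 are all 1, so H_0 = Z.
  H_1: rank ker ∂_1 − rank ∂_2 = (18 − 6) − 12 = 0, and ∂_2 has invariant factor 2 > 1, so H_1 = Z/2.
  H_2: rank ker ∂_2 − rank ∂_3 = (12 − 12) − 0 = 0, and there is no ∂_3, so H_2 = 0.

As a check, the Euler characteristic is 7 − 18 + 12 = 1, which agrees with 1 − 0 + 0 = 1.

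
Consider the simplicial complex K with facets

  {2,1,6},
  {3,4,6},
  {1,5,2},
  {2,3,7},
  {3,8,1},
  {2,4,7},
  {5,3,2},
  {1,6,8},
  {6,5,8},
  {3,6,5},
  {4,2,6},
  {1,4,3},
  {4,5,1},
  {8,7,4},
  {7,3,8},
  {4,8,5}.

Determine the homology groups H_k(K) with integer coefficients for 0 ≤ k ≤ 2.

Order the vertices as 1 < 2 < 3 < 4 < 5 < 6 < 7 < 8. Listing each simplex with vertices in this order, K has dimension 2 with simplices:

  0-simplices (8): [1], [2], [3], [4], [5], [6], [7], [8]
  1-simplices (24): (24 of them)
  2-simplices (16): [1,2,5], [1,2,6], [1,3,4], [1,3,8], [1,4,5], [1,6,8], [2,3,5], [2,3,7], [2,4,6], [2,4,7], [3,4,6], [3,5,6], [3,7,8], [4,5,8], [4,7,8], [5,6,8]

giving chain groups C_0 ≅ Z^8, C_1 ≅ Z^24, C_2 ≅ Z^16.

Boundary ∂_1: C_1 → C_0 sends each edge [p,q] (with p < q) to q − p. For instance
  ∂[1,8] = [8] − [1].
This gives a 8×24 integer matrix of rank 7; reducing to Smith normal form yields diagonal entries (1,1,1,1,1,1,1).

The boundary map ∂_2: C_2 → C_1 maps a triangle to the signed sum of its edges. For instance
  ∂[3,5,6] = [5,6] − [3,6] + [3,5],
  ∂[1,2,6] = [2,6] − [1,6] + [1,2].
This gives a 24×16 integer matrix of rank 15; reducing to Smith normal form yields diagonal entries (1,1,1,1,1,1,1,1,1,1,1,1,1,1,1).

Computing H_k = (kernel of ∂_k) / (image of ∂_{k+1}):

  H_0: rank C_0 − rank ∂_1 = 8 − 7 = 1, and the invariant factors of ∂_1 are all 1, so H_0 ≅ Z.
  H_1: rank ker ∂_1 − rank ∂_2 = (24 − 7) − 15 = 2, and the invariant factors of ∂_2 are all 1, so H_1 ≅ Z^2.
  H_2: rank ker ∂_2 − rank ∂_3 = (16 − 15) − 0 = 1, and there is no ∂_3, so H_2 ≅ Z.

As a check, the Euler characteristic is 8 − 24 + 16 = 0, which agrees with 1 − 2 + 1 = 0.
(K is a triangulation of the torus T^2.)

H_0 ≅ Z,  H_1 ≅ Z^2,  H_2 ≅ Z.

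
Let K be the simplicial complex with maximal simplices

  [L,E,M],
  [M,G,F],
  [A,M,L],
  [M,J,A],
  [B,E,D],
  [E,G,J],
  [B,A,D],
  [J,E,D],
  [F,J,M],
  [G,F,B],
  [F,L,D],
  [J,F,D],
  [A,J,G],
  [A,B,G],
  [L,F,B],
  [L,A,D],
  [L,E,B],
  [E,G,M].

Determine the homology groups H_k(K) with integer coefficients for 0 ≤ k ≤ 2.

K has 9 vertices, 27 edges, 18 triangles.
rank ∂_0 = 0, rank ∂_1 = 8 ⇒ b_0 = 9 − 0 − 8 = 1; all invariant factors of ∂_1 are 1 so no torsion. So H_0 ≅ Z.
rank ∂_1 = 8, rank ∂_2 = 18 ⇒ b_1 = 27 − 8 − 18 = 1; ∂_2 has invariant factor(s) [2] giving torsion. So H_1 ≅ Z × Z/2.
rank ∂_2 = 18, rank ∂_3 = 0 ⇒ b_2 = 18 − 18 − 0 = 0. So H_2 ≅ 0.

H_0 = Z,  H_1 = Z × Z/2,  H_2 = 0.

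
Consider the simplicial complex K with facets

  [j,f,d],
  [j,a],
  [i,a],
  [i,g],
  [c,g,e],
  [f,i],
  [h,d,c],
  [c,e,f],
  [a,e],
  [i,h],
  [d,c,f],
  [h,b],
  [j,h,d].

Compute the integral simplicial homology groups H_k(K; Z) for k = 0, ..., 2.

H_0 = Z,  H_1 = Z^4,  H_2 = 0.

Order the vertices as a < b < c < d < e < f < g < h < i < j. Listing each simplex with vertices in this order, K has dimension 2 with simplices:

  0-simplices (10): a, b, c, d, e, f, g, h, i, j
  1-simplices (19): ae, ai, aj, bh, cd, ce, cf, cg, ch, df, dh, dj, ef, eg, fi, fj, gi, hi, hj
  2-simplices (6): cdf, cdh, cef, ceg, dfj, dhj

giving chain groups C_0 ≅ Z^10, C_1 ≅ Z^19, C_2 ≅ Z^6.

The boundary map ∂_1: C_1 → C_0 sends each edge [p,q] (with p < q) to q − p. For instance
  ∂eg = g − e.
The 10×19 boundary matrix has rank 9 and Smith normal form diag(1,1,1,1,1,1,1,1,1).

Boundary ∂_2: C_2 → C_1 acts by ∂[p,q,r] = [q,r] − [p,r] + [p,q]. For instance
  ∂cef = ef − cf + ce,
  ∂dhj = hj − dj + dh.
As a 19×6 matrix over Z this has rank 6, with invariant factors (1,1,1,1,1,1).

Now H_k = ker ∂_k / im ∂_{k+1}, so:

  H_0: rank C_0 − rank ∂_1 = 10 − 9 = 1, and the invariant factors of ∂_1 are all 1, so H_0 ≅ Z.
  H_1: rank ker ∂_1 − rank ∂_2 = (19 − 9) − 6 = 4, and the invariant factors of ∂_2 are all 1, so H_1 ≅ Z^4.
  H_2: rank ker ∂_2 − rank ∂_3 = (6 − 6) − 0 = 0, and there is no ∂_3, so H_2 ≅ 0.

As a check, the Euler characteristic is 10 − 19 + 6 = -3, which agrees with 1 − 4 + 0 = -3.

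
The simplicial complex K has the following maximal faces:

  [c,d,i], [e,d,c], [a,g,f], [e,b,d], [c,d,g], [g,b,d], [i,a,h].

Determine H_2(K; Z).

H_2 = 0.

K has 9 vertices, 16 edges, 7 triangles.
rank ∂_2 = 7, rank ∂_3 = 0 ⇒ b_2 = 7 − 7 − 0 = 0. So H_2 = 0.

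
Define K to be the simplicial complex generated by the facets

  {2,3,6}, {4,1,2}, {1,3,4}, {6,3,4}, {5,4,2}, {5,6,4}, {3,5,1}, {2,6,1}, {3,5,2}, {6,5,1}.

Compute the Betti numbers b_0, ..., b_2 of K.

b_0 = 1, b_1 = 0, b_2 = 0.

Take the total order 1 < 2 < 3 < 4 < 5 < 6 on the vertex set. Then K (dimension 2) consists of the simplices:

  0-simplices (6): [1], [2], [3], [4], [5], [6]
  1-simplices (15): [1,2], [1,3], [1,4], [1,5], [1,6], [2,3], [2,4], [2,5], [2,6], [3,4], [3,5], [3,6], [4,5], [4,6], [5,6]
  2-simplices (10): [1,2,4], [1,2,6], [1,3,4], [1,3,5], [1,5,6], [2,3,5], [2,3,6], [2,4,5], [3,4,6], [4,5,6]

Hence C_0 ≅ Z^6, C_1 ≅ Z^15, C_2 ≅ Z^10.

Boundary ∂_1: C_1 → C_0 sends each edge [p,q] (with p < q) to q − p. For instance
  ∂[5,6] = [6] − [5].
This gives a 6×15 integer matrix of rank 5; reducing to Smith normal form yields diagonal entries (1,1,1,1,1).

The boundary map ∂_2: C_2 → C_1 sends each 2-simplex [p,q,r] to [q,r] − [p,r] + [p,q]. For instance
  ∂[2,3,6] = [3,6] − [2,6] + [2,3],
  ∂[4,5,6] = [5,6] − [4,6] + [4,5].
The resulting 15×10 matrix has rank 10, and its Smith normal form has invariant factors (1,1,1,1,1,1,1,1,1,2).

Now H_k = ker ∂_k / im ∂_{k+1}, so:

  H_0: rank C_0 − rank ∂_1 = 6 − 5 = 1, and the invariant factors of ∂_1 are all 1, so H_0 = Z.
  H_1: rank ker ∂_1 − rank ∂_2 = (15 − 5) − 10 = 0, and ∂_2 has invariant factor 2 > 1, so H_1 = Z/2.
  H_2: rank ker ∂_2 − rank ∂_3 = (10 − 10) − 0 = 0, and there is no ∂_3, so H_2 = 0.

Hence the Betti numbers are b_0 = 1, b_1 = 0, b_2 = 0.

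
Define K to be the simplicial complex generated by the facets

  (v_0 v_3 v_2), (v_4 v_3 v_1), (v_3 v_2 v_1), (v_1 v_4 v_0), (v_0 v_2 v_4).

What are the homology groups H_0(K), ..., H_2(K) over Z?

Order the vertices as v_0 < v_1 < v_2 < v_3 < v_4. Listing each simplex with vertices in this order, K has dimension 2 with simplices:

  0-simplices (5): [v_0], [v_1], [v_2], [v_3], [v_4]
  1-simplices (10): [v_0,v_1], [v_0,v_2], [v_0,v_3], [v_0,v_4], [v_1,v_2], [v_1,v_3], [v_1,v_4], [v_2,v_3], [v_2,v_4], [v_3,v_4]
  2-simplices (5): [v_0,v_1,v_4], [v_0,v_2,v_3], [v_0,v_2,v_4], [v_1,v_2,v_3], [v_1,v_3,v_4]

so the chain groups are C_0 ≅ Z^5, C_1 ≅ Z^10, C_2 ≅ Z^5.

∂_1: C_1 → C_0 sends each edge [p,q] (with p < q) to q − p.
As a 5×10 matrix over Z this has rank 4, with invariant factors (1,1,1,1).

Boundary ∂_2: C_2 → C_1 sends each 2-simplex [p,q,r] to [q,r] − [p,r] + [p,q]. For instance
  ∂[v_0,v_2,v_4] = [v_2,v_4] − [v_0,v_4] + [v_0,v_2],
  ∂[v_1,v_2,v_3] = [v_2,v_3] − [v_1,v_3] + [v_1,v_2].
The resulting 10×5 matrix has rank 5, and its Smith normal form has invariant factors (1,1,1,1,1).

Computing H_k = (kernel of ∂_k) / (image of ∂_{k+1}):

  H_0: rank C_0 − rank ∂_1 = 5 − 4 = 1, and the invariant factors of ∂_1 are all 1, so H_0 ≅ Z.
  H_1: rank ker ∂_1 − rank ∂_2 = (10 − 4) − 5 = 1, and the invariant factors of ∂_2 are all 1, so H_1 ≅ Z.
  H_2: rank ker ∂_2 − rank ∂_3 = (5 − 5) − 0 = 0, and there is no ∂_3, so H_2 ≅ 0.

(K is a triangulation of the Möbius band.)

H_0 = Z,  H_1 = Z,  H_2 = 0.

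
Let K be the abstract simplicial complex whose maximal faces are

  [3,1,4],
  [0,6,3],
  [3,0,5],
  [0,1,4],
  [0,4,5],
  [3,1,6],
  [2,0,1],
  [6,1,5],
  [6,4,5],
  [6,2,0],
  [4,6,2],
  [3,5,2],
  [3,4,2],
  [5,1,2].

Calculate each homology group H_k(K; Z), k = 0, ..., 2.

K has 7 vertices, 21 edges, 14 triangles.
rank ∂_0 = 0, rank ∂_1 = 6 ⇒ b_0 = 7 − 0 − 6 = 1; all invariant factors of ∂_1 are 1 so no torsion. So H_0 ≅ Z.
rank ∂_1 = 6, rank ∂_2 = 13 ⇒ b_1 = 21 − 6 − 13 = 2; all invariant factors of ∂_2 are 1 so no torsion. So H_1 ≅ Z^2.
rank ∂_2 = 13, rank ∂_3 = 0 ⇒ b_2 = 14 − 13 − 0 = 1. So H_2 ≅ Z.

H_0 = Z,  H_1 = Z^2,  H_2 = Z.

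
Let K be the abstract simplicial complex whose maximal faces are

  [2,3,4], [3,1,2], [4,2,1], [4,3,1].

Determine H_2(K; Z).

H_2 ≅ Z.

We work with the vertex ordering 1 < 2 < 3 < 4. The simplices of K, each written with vertices in increasing order, are:

  0-simplices (4): [1], [2], [3], [4]
  1-simplices (6): [1,2], [1,3], [1,4], [2,3], [2,4], [3,4]
  2-simplices (4): [1,2,3], [1,2,4], [1,3,4], [2,3,4]

Hence C_0 ≅ Z^4, C_1 ≅ Z^6, C_2 ≅ Z^4.

The boundary map ∂_1: C_1 → C_0 maps an edge to its endpoints' difference, ∂[p,q] = q − p.
As a 4×6 matrix over Z this has rank 3, with invariant factors (1,1,1).

Boundary ∂_2: C_2 → C_1 acts by ∂[p,q,r] = [q,r] − [p,r] + [p,q]. For instance
  ∂[1,3,4] = [3,4] − [1,4] + [1,3],
  ∂[2,3,4] = [3,4] − [2,4] + [2,3].
The resulting 6×4 matrix has rank 3, and its Smith normal form has invariant factors (1,1,1).

Now H_k = ker ∂_k / im ∂_{k+1}, so:

  H_2: rank ker ∂_2 − rank ∂_3 = (4 − 3) − 0 = 1, and there is no ∂_3, so H_2 ≅ Z.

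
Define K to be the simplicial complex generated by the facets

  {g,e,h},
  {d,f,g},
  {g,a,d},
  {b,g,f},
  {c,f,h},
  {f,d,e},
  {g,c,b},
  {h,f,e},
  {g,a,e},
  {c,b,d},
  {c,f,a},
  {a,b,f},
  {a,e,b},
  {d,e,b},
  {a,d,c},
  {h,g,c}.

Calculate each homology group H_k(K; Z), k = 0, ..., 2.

H_0 = Z,  H_1 = Z^2,  H_2 = Z.

Fix the vertex order a < b < c < d < e < f < g < h and write every simplex with vertices in increasing order. Then dim K = 2 and the simplices of K are:

  0-simplices (8): a, b, c, d, e, f, g, h
  1-simplices (24): ab, ac, ad, ae, af, ag, bc, bd, be, bf, bg, cd, cf, cg, ch, de, df, dg, ef, eg, eh, fg, fh, gh
  2-simplices (16): abe, abf, acd, acf, adg, aeg, bcd, bcg, bde, bfg, cfh, cgh, def, dfg, efh, egh

so the chain groups are C_0 ≅ Z^8, C_1 ≅ Z^24, C_2 ≅ Z^16.

Boundary ∂_1: C_1 → C_0 maps an edge to its endpoints' difference, ∂[p,q] = q − p. For instance
  ∂bf = f − b.
This gives a 8×24 integer matrix of rank 7; reducing to Smith normal form yields diagonal entries (1,1,1,1,1,1,1).

∂_2: C_2 → C_1 maps a triangle to the signed sum of its edges. For instance
  ∂efh = fh − eh + ef,
  ∂abf = bf − af + ab.
The 24×16 boundary matrix has rank 15 and Smith normal form diag(1,1,1,1,1,1,1,1,1,1,1,1,1,1,1).

Now H_k = ker ∂_k / im ∂_{k+1}, so:

  H_0: rank C_0 − rank ∂_1 = 8 − 7 = 1, and the invariant factors of ∂_1 are all 1, so H_0 = Z.
  H_1: rank ker ∂_1 − rank ∂_2 = (24 − 7) − 15 = 2, and the invariant factors of ∂_2 are all 1, so H_1 = Z^2.
  H_2: rank ker ∂_2 − rank ∂_3 = (16 − 15) − 0 = 1, and there is no ∂_3, so H_2 = Z.

As a check, the Euler characteristic is 8 − 24 + 16 = 0, which agrees with 1 − 2 + 1 = 0.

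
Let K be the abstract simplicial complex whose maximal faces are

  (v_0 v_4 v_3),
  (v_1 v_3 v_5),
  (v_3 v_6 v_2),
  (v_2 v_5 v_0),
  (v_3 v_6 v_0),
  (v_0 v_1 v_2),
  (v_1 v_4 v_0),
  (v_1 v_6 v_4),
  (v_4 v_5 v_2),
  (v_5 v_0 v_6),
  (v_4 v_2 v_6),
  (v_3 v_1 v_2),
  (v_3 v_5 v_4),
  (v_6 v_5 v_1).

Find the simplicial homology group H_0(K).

We work with the vertex ordering v_0 < v_1 < v_2 < v_3 < v_4 < v_5 < v_6. The simplices of K, each written with vertices in increasing order, are:

  0-simplices (7): [v_0], [v_1], [v_2], [v_3], [v_4], [v_5], [v_6]
  1-simplices (21): (21 of them)
  2-simplices (14): (14 of them)

so the chain groups are C_0 ≅ Z^7, C_1 ≅ Z^21, C_2 ≅ Z^14.

The boundary map ∂_1: C_1 → C_0 is given by ∂[p,q] = [q] − [p]. For instance
  ∂[v_4,v_6] = [v_6] − [v_4].
As a 7×21 matrix over Z this has rank 6, with invariant factors (1,1,1,1,1,1).

∂_2: C_2 → C_1 acts by ∂[p,q,r] = [q,r] − [p,r] + [p,q]. For instance
  ∂[v_0,v_3,v_6] = [v_3,v_6] − [v_0,v_6] + [v_0,v_3],
  ∂[v_1,v_2,v_3] = [v_2,v_3] − [v_1,v_3] + [v_1,v_2].
The resulting 21×14 matrix has rank 13, and its Smith normal form has invariant factors (1,1,1,1,1,1,1,1,1,1,1,1,1).

Now H_k = ker ∂_k / im ∂_{k+1}, so:

  H_0: rank C_0 − rank ∂_1 = 7 − 6 = 1, and the invariant factors of ∂_1 are all 1, so H_0 = Z.

H_0 ≅ Z.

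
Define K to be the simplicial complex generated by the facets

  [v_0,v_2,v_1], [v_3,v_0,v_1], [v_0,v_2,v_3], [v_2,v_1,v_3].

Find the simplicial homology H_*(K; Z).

Order the vertices as v_0 < v_1 < v_2 < v_3. Listing each simplex with vertices in this order, K has dimension 2 with simplices:

  0-simplices (4): [v_0], [v_1], [v_2], [v_3]
  1-simplices (6): [v_0,v_1], [v_0,v_2], [v_0,v_3], [v_1,v_2], [v_1,v_3], [v_2,v_3]
  2-simplices (4): [v_0,v_1,v_2], [v_0,v_1,v_3], [v_0,v_2,v_3], [v_1,v_2,v_3]

Hence C_0 ≅ Z^4, C_1 ≅ Z^6, C_2 ≅ Z^4.

∂_1: C_1 → C_0 maps an edge to its endpoints' difference, ∂[p,q] = q − p.
The 4×6 boundary matrix has rank 3 and Smith normal form diag(1,1,1).

The boundary map ∂_2: C_2 → C_1 maps a triangle to the signed sum of its edges. For instance
  ∂[v_0,v_1,v_2] = [v_1,v_2] − [v_0,v_2] + [v_0,v_1],
  ∂[v_1,v_2,v_3] = [v_2,v_3] − [v_1,v_3] + [v_1,v_2].
The resulting 6×4 matrix has rank 3, and its Smith normal form has invariant factors (1,1,1).

From H_k ≅ ker(∂_k) / im(∂_{k+1}) we obtain:

  H_0: rank C_0 − rank ∂_1 = 4 − 3 = 1, and the invariant factors of ∂_1 are all 1, so H_0 = Z.
  H_1: rank ker ∂_1 − rank ∂_2 = (6 − 3) − 3 = 0, and the invariant factors of ∂_2 are all 1, so H_1 = 0.
  H_2: rank ker ∂_2 − rank ∂_3 = (4 − 3) − 0 = 1, and there is no ∂_3, so H_2 = Z.

As a check, the Euler characteristic is 4 − 6 + 4 = 2, which agrees with 1 − 0 + 1 = 2.

H_0 ≅ Z,  H_1 = 0,  H_2 ≅ Z.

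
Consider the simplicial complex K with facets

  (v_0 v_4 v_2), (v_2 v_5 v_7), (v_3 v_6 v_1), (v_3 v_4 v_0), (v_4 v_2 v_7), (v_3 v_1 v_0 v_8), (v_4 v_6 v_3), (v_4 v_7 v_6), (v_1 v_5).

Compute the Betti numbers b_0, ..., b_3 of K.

Fix the vertex order v_0 < v_1 < v_2 < v_3 < v_4 < v_5 < v_6 < v_7 < v_8 and write every simplex with vertices in increasing order. Then dim K = 3 and the simplices of K are:

  0-simplices (9): [v_0], [v_1], [v_2], [v_3], [v_4], [v_5], [v_6], [v_7], [v_8]
  1-simplices (19): (19 of them)
  2-simplices (11): (11 of them)
  3-simplices (1): [v_0,v_1,v_3,v_8]

giving chain groups C_0 ≅ Z^9, C_1 ≅ Z^19, C_2 ≅ Z^11, C_3 ≅ Z^1.

The boundary map ∂_1: C_1 → C_0 maps an edge to its endpoints' difference, ∂[p,q] = q − p. For instance
  ∂[v_1,v_6] = [v_6] − [v_1].
This gives a 9×19 integer matrix of rank 8; reducing to Smith normal form yields diagonal entries (1,1,1,1,1,1,1,1).

Boundary ∂_2: C_2 → C_1 maps a triangle to the signed sum of its edges. For instance
  ∂[v_4,v_6,v_7] = [v_6,v_7] − [v_4,v_7] + [v_4,v_6],
  ∂[v_0,v_2,v_4] = [v_2,v_4] − [v_0,v_4] + [v_0,v_2].
The 19×11 boundary matrix has rank 10 and Smith normal form diag(1,1,1,1,1,1,1,1,1,1).

The boundary map ∂_3: C_3 → C_2 sends each 3-simplex σ to the alternating sum Σ_i (−1)^i (σ with its i-th vertex removed). For instance
  ∂[v_0,v_1,v_3,v_8] = [v_1,v_3,v_8] − [v_0,v_3,v_8] + [v_0,v_1,v_8] − [v_0,v_1,v_3].
The resulting 11×1 matrix has rank 1, and its Smith normal form has invariant factors (1).

Reading off H_k = ker ∂_k / im ∂_{k+1}:

  H_0: rank C_0 − rank ∂_1 = 9 − 8 = 1, and the invariant factors of ∂_1 are all 1, so H_0 = Z.
  H_1: rank ker ∂_1 − rank ∂_2 = (19 − 8) − 10 = 1, and the invariant factors of ∂_2 are all 1, so H_1 = Z.
  H_2: rank ker ∂_2 − rank ∂_3 = (11 − 10) − 1 = 0, and the invariant factors of ∂_3 are all 1, so H_2 = 0.
  H_3: rank ker ∂_3 − rank ∂_4 = (1 − 1) − 0 = 0, and there is no ∂_4, so H_3 = 0.

As a check, the Euler characteristic is 9 − 19 + 11 − 1 = 0, which agrees with 1 − 1 + 0 − 0 = 0.

Hence the Betti numbers are b_0 = 1, b_1 = 1, b_2 = 0, b_3 = 0.

b_0 = 1, b_1 = 1, b_2 = 0, b_3 = 0.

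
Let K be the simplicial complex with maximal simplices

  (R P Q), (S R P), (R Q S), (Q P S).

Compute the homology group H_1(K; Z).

H_1 ≅ 0.

Take the total order P < Q < R < S on the vertex set. Then K (dimension 2) consists of the simplices:

  0-simplices (4): P, Q, R, S
  1-simplices (6): PQ, PR, PS, QR, QS, RS
  2-simplices (4): PQR, PQS, PRS, QRS

Hence C_0 ≅ Z^4, C_1 ≅ Z^6, C_2 ≅ Z^4.

Boundary ∂_1: C_1 → C_0 maps an edge to its endpoints' difference, ∂[p,q] = q − p.
As a 4×6 matrix over Z this has rank 3, with invariant factors (1,1,1).

Boundary ∂_2: C_2 → C_1 sends each 2-simplex [p,q,r] to [q,r] − [p,r] + [p,q]. For instance
  ∂QRS = RS − QS + QR,
  ∂PQR = QR − PR + PQ.
The 6×4 boundary matrix has rank 3 and Smith normal form diag(1,1,1).

From H_k ≅ ker(∂_k) / im(∂_{k+1}) we obtain:

  H_1: rank ker ∂_1 − rank ∂_2 = (6 − 3) − 3 = 0, and the invariant factors of ∂_2 are all 1, so H_1 ≅ 0.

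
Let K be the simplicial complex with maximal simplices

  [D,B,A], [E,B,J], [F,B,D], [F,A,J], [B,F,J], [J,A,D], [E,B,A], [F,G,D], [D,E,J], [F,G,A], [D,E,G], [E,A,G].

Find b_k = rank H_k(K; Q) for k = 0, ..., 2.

b_0 = 1, b_1 = 0, b_2 = 0.

Order the vertices as A < B < D < E < F < G < J. Listing each simplex with vertices in this order, K has dimension 2 with simplices:

  0-simplices (7): A, B, D, E, F, G, J
  1-simplices (18): AB, AD, AE, AF, AG, AJ, BD, BE, BF, BJ, DE, DF, DG, DJ, EG, EJ, FG, FJ
  2-simplices (12): ABD, ABE, ADJ, AEG, AFG, AFJ, BDF, BEJ, BFJ, DEG, DEJ, DFG

giving chain groups C_0 ≅ Z^7, C_1 ≅ Z^18, C_2 ≅ Z^12.

Boundary ∂_1: C_1 → C_0 maps an edge to its endpoints' difference, ∂[p,q] = q − p. For instance
  ∂BD = D − B.
As a 7×18 matrix over Z this has rank 6, with invariant factors (1,1,1,1,1,1).

Boundary ∂_2: C_2 → C_1 sends each 2-simplex [p,q,r] to [q,r] − [p,r] + [p,q]. For instance
  ∂BFJ = FJ − BJ + BF,
  ∂ABE = BE − AE + AB.
As a 18×12 matrix over Z this has rank 12, with invariant factors (1,1,1,1,1,1,1,1,1,1,1,2).

Computing H_k = (kernel of ∂_k) / (image of ∂_{k+1}):

  H_0: rank C_0 − rank ∂_1 = 7 − 6 = 1, and the invariant factors of ∂_1 are all 1, so H_0 ≅ Z.
  H_1: rank ker ∂_1 − rank ∂_2 = (18 − 6) − 12 = 0, and ∂_2 has invariant factor 2 > 1, so H_1 ≅ Z/2Z.
  H_2: rank ker ∂_2 − rank ∂_3 = (12 − 12) − 0 = 0, and there is no ∂_3, so H_2 ≅ 0.

As a check, the Euler characteristic is 7 − 18 + 12 = 1, which agrees with 1 − 0 + 0 = 1.

Hence the Betti numbers are b_0 = 1, b_1 = 0, b_2 = 0.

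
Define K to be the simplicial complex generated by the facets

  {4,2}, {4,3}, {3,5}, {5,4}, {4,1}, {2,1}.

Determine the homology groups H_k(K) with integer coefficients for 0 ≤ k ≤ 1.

Fix the vertex order 1 < 2 < 3 < 4 < 5 and write every simplex with vertices in increasing order. Then dim K = 1 and the simplices of K are:

  0-simplices (5): [1], [2], [3], [4], [5]
  1-simplices (6): [1,2], [1,4], [2,4], [3,4], [3,5], [4,5]

so the chain groups are C_0 ≅ Z^5, C_1 ≅ Z^6.

Boundary ∂_1: C_1 → C_0 sends each edge [p,q] (with p < q) to q − p.
The resulting 5×6 matrix has rank 4, and its Smith normal form has invariant factors (1,1,1,1).

Now H_k = ker ∂_k / im ∂_{k+1}, so:

  H_0: rank C_0 − rank ∂_1 = 5 − 4 = 1, and the invariant factors of ∂_1 are all 1, so H_0 = Z.
  H_1: rank ker ∂_1 − rank ∂_2 = (6 − 4) − 0 = 2, and there is no ∂_2, so H_1 = Z^2.

As a check, the Euler characteristic is 5 − 6 = -1, which agrees with 1 − 2 = -1.

H_0 ≅ Z,  H_1 ≅ Z^2.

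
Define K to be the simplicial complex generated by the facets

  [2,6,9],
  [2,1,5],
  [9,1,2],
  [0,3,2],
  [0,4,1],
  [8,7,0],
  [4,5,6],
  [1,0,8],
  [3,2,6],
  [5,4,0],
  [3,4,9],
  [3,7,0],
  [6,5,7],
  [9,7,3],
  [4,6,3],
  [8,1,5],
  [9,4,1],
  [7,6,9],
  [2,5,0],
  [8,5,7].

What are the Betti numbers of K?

b_0 = 1, b_1 = 1, b_2 = 0.

We work with the vertex ordering 0 < 1 < 2 < 3 < 4 < 5 < 6 < 7 < 8 < 9. The simplices of K, each written with vertices in increasing order, are:

  0-simplices (10): [0], [1], [2], [3], [4], [5], [6], [7], [8], [9]
  1-simplices (30): (30 of them)
  2-simplices (20): (20 of them)

Hence C_0 ≅ Z^10, C_1 ≅ Z^30, C_2 ≅ Z^20.

∂_1: C_1 → C_0 sends each edge [p,q] (with p < q) to q − p. For instance
  ∂[6,7] = [7] − [6].
The resulting 10×30 matrix has rank 9, and its Smith normal form has invariant factors (1,1,1,1,1,1,1,1,1).

The boundary map ∂_2: C_2 → C_1 sends each 2-simplex [p,q,r] to [q,r] − [p,r] + [p,q]. For instance
  ∂[4,5,6] = [5,6] − [4,6] + [4,5],
  ∂[0,1,4] = [1,4] − [0,4] + [0,1].
The resulting 30×20 matrix has rank 20, and its Smith normal form has invariant factors (1,1,1,1,1,1,1,1,1,1,1,1,1,1,1,1,1,1,1,2).

Now H_k = ker ∂_k / im ∂_{k+1}, so:

  H_0: rank C_0 − rank ∂_1 = 10 − 9 = 1, and the invariant factors of ∂_1 are all 1, so H_0 ≅ Z.
  H_1: rank ker ∂_1 − rank ∂_2 = (30 − 9) − 20 = 1, and ∂_2 has invariant factor 2 > 1, so H_1 ≅ Z ⊕ Z/2.
  H_2: rank ker ∂_2 − rank ∂_3 = (20 − 20) − 0 = 0, and there is no ∂_3, so H_2 ≅ 0.

Hence the Betti numbers are b_0 = 1, b_1 = 1, b_2 = 0.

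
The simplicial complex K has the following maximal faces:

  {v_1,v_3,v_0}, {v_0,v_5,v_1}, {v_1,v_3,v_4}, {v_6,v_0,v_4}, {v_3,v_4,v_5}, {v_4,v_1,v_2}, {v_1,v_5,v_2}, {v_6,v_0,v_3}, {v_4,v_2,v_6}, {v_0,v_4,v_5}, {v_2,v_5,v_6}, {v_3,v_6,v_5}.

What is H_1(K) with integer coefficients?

Fix the vertex order v_0 < v_1 < v_2 < v_3 < v_4 < v_5 < v_6 and write every simplex with vertices in increasing order. Then dim K = 2 and the simplices of K are:

  0-simplices (7): [v_0], [v_1], [v_2], [v_3], [v_4], [v_5], [v_6]
  1-simplices (18): (18 of them)
  2-simplices (12): (12 of them)

giving chain groups C_0 ≅ Z^7, C_1 ≅ Z^18, C_2 ≅ Z^12.

The boundary map ∂_1: C_1 → C_0 is given by ∂[p,q] = [q] − [p].
This gives a 7×18 integer matrix of rank 6; reducing to Smith normal form yields diagonal entries (1,1,1,1,1,1).

Boundary ∂_2: C_2 → C_1 acts by ∂[p,q,r] = [q,r] − [p,r] + [p,q]. For instance
  ∂[v_1,v_2,v_5] = [v_2,v_5] − [v_1,v_5] + [v_1,v_2],
  ∂[v_1,v_2,v_4] = [v_2,v_4] − [v_1,v_4] + [v_1,v_2].
The resulting 18×12 matrix has rank 12, and its Smith normal form has invariant factors (1,1,1,1,1,1,1,1,1,1,1,2).

From H_k ≅ ker(∂_k) / im(∂_{k+1}) we obtain:

  H_1: rank ker ∂_1 − rank ∂_2 = (18 − 6) − 12 = 0, and ∂_2 has invariant factor 2 > 1, so H_1 = Z/2.

H_1 ≅ Z/2.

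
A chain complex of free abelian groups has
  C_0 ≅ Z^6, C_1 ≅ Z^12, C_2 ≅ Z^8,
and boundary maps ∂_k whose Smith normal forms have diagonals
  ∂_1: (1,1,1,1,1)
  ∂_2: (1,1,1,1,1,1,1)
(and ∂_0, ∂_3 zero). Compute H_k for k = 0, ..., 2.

H_0 = Z,  H_1 = 0,  H_2 = Z.

H_0: b_0 = 6 − 0 − 5 = 1; torsion from ∂_1 factors > 1: none. So H_0 = Z.
H_1: b_1 = 12 − 5 − 7 = 0; torsion from ∂_2 factors > 1: none. So H_1 = 0.
H_2: b_2 = 8 − 7 − 0 = 1; torsion from ∂_3 factors > 1: none. So H_2 = Z.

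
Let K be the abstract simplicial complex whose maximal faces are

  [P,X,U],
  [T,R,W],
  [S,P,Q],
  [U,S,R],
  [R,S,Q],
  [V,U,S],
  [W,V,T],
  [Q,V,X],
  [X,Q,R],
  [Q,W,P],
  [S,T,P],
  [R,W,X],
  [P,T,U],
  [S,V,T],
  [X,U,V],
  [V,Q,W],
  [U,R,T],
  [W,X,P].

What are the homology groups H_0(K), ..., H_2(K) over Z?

Order the vertices as P < Q < R < S < T < U < V < W < X. Listing each simplex with vertices in this order, K has dimension 2 with simplices:

  0-simplices (9): P, Q, R, S, T, U, V, W, X
  1-simplices (27): PQ, PS, PT, PU, PW, PX, QR, QS, QV, QW, QX, RS, RT, RU, RW, RX, ST, SU, SV, TU, TV, TW, UV, UX, VW, VX, WX
  2-simplices (18): PQS, PQW, PST, PTU, PUX, PWX, QRS, QRX, QVW, QVX, RSU, RTU, RTW, RWX, STV, SUV, TVW, UVX

giving chain groups C_0 ≅ Z^9, C_1 ≅ Z^27, C_2 ≅ Z^18.

∂_1: C_1 → C_0 is given by ∂[p,q] = [q] − [p]. For instance
  ∂WX = X − W.
The resulting 9×27 matrix has rank 8, and its Smith normal form has invariant factors (1,1,1,1,1,1,1,1).

Boundary ∂_2: C_2 → C_1 sends each 2-simplex [p,q,r] to [q,r] − [p,r] + [p,q]. For instance
  ∂PST = ST − PT + PS,
  ∂RSU = SU − RU + RS.
The 27×18 boundary matrix has rank 18 and Smith normal form diag(1,1,1,1,1,1,1,1,1,1,1,1,1,1,1,1,1,2).

Computing H_k = (kernel of ∂_k) / (image of ∂_{k+1}):

  H_0: rank C_0 − rank ∂_1 = 9 − 8 = 1, and the invariant factors of ∂_1 are all 1, so H_0 = Z.
  H_1: rank ker ∂_1 − rank ∂_2 = (27 − 8) − 18 = 1, and ∂_2 has invariant factor 2 > 1, so H_1 = Z ⊕ Z/2.
  H_2: rank ker ∂_2 − rank ∂_3 = (18 − 18) − 0 = 0, and there is no ∂_3, so H_2 = 0.

As a check, the Euler characteristic is 9 − 27 + 18 = 0, which agrees with 1 − 1 + 0 = 0.

H_0 ≅ Z,  H_1 ≅ Z ⊕ Z/2,  H_2 = 0.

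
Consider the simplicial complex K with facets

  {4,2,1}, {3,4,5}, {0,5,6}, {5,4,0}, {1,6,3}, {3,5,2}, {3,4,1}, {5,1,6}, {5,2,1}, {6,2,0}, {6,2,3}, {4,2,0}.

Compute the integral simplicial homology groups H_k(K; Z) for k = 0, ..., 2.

We work with the vertex ordering 0 < 1 < 2 < 3 < 4 < 5 < 6. The simplices of K, each written with vertices in increasing order, are:

  0-simplices (7): [0], [1], [2], [3], [4], [5], [6]
  1-simplices (18): [0,2], [0,4], [0,5], [0,6], [1,2], [1,3], [1,4], [1,5], [1,6], [2,3], [2,4], [2,5], [2,6], [3,4], [3,5], [3,6], [4,5], [5,6]
  2-simplices (12): [0,2,4], [0,2,6], [0,4,5], [0,5,6], [1,2,4], [1,2,5], [1,3,4], [1,3,6], [1,5,6], [2,3,5], [2,3,6], [3,4,5]

so the chain groups are C_0 ≅ Z^7, C_1 ≅ Z^18, C_2 ≅ Z^12.

∂_1: C_1 → C_0 is given by ∂[p,q] = [q] − [p]. For instance
  ∂[0,5] = [5] − [0].
As a 7×18 matrix over Z this has rank 6, with invariant factors (1,1,1,1,1,1).

Boundary ∂_2: C_2 → C_1 acts by ∂[p,q,r] = [q,r] − [p,r] + [p,q]. For instance
  ∂[1,2,4] = [2,4] − [1,4] + [1,2],
  ∂[0,2,4] = [2,4] − [0,4] + [0,2].
This gives a 18×12 integer matrix of rank 12; reducing to Smith normal form yields diagonal entries (1,1,1,1,1,1,1,1,1,1,1,2).

Reading off H_k = ker ∂_k / im ∂_{k+1}:

  H_0: rank C_0 − rank ∂_1 = 7 − 6 = 1, and the invariant factors of ∂_1 are all 1, so H_0 = Z.
  H_1: rank ker ∂_1 − rank ∂_2 = (18 − 6) − 12 = 0, and ∂_2 has invariant factor 2 > 1, so H_1 = Z/2Z.
  H_2: rank ker ∂_2 − rank ∂_3 = (12 − 12) − 0 = 0, and there is no ∂_3, so H_2 = 0.

H_0 ≅ Z,  H_1 ≅ Z/2Z,  H_2 = 0.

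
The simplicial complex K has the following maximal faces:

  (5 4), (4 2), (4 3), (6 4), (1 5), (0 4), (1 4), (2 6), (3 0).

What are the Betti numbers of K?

b_0 = 1, b_1 = 3.

We work with the vertex ordering 0 < 1 < 2 < 3 < 4 < 5 < 6. The simplices of K, each written with vertices in increasing order, are:

  0-simplices (7): [0], [1], [2], [3], [4], [5], [6]
  1-simplices (9): [0,3], [0,4], [1,4], [1,5], [2,4], [2,6], [3,4], [4,5], [4,6]

Hence C_0 ≅ Z^7, C_1 ≅ Z^9.

∂_1: C_1 → C_0 maps an edge to its endpoints' difference, ∂[p,q] = q − p. For instance
  ∂[0,4] = [4] − [0].
The resulting 7×9 matrix has rank 6, and its Smith normal form has invariant factors (1,1,1,1,1,1).

From H_k ≅ ker(∂_k) / im(∂_{k+1}) we obtain:

  H_0: rank C_0 − rank ∂_1 = 7 − 6 = 1, and the invariant factors of ∂_1 are all 1, so H_0 = Z.
  H_1: rank ker ∂_1 − rank ∂_2 = (9 − 6) − 0 = 3, and there is no ∂_2, so H_1 = Z^3.

(K is a triangulation of a wedge of 3 circles.)

Hence the Betti numbers are b_0 = 1, b_1 = 3.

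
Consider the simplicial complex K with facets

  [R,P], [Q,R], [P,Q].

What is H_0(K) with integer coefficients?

Fix the vertex order P < Q < R and write every simplex with vertices in increasing order. Then dim K = 1 and the simplices of K are:

  0-simplices (3): P, Q, R
  1-simplices (3): PQ, PR, QR

giving chain groups C_0 ≅ Z^3, C_1 ≅ Z^3.

Boundary ∂_1: C_1 → C_0 maps an edge to its endpoints' difference, ∂[p,q] = q − p.
This gives a 3×3 integer matrix of rank 2; reducing to Smith normal form yields diagonal entries (1,1).

From H_k ≅ ker(∂_k) / im(∂_{k+1}) we obtain:

  H_0: rank C_0 − rank ∂_1 = 3 − 2 = 1, and the invariant factors of ∂_1 are all 1, so H_0 = Z.

H_0 ≅ Z.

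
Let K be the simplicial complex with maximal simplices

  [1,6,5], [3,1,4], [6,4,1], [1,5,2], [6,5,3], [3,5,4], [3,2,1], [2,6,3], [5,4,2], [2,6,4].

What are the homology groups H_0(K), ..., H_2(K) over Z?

Take the total order 1 < 2 < 3 < 4 < 5 < 6 on the vertex set. Then K (dimension 2) consists of the simplices:

  0-simplices (6): [1], [2], [3], [4], [5], [6]
  1-simplices (15): [1,2], [1,3], [1,4], [1,5], [1,6], [2,3], [2,4], [2,5], [2,6], [3,4], [3,5], [3,6], [4,5], [4,6], [5,6]
  2-simplices (10): [1,2,3], [1,2,5], [1,3,4], [1,4,6], [1,5,6], [2,3,6], [2,4,5], [2,4,6], [3,4,5], [3,5,6]

giving chain groups C_0 ≅ Z^6, C_1 ≅ Z^15, C_2 ≅ Z^10.

∂_1: C_1 → C_0 sends each edge [p,q] (with p < q) to q − p. For instance
  ∂[1,5] = [5] − [1].
The resulting 6×15 matrix has rank 5, and its Smith normal form has invariant factors (1,1,1,1,1).

The boundary map ∂_2: C_2 → C_1 sends each 2-simplex [p,q,r] to [q,r] − [p,r] + [p,q]. For instance
  ∂[2,3,6] = [3,6] − [2,6] + [2,3],
  ∂[1,4,6] = [4,6] − [1,6] + [1,4].
This gives a 15×10 integer matrix of rank 10; reducing to Smith normal form yields diagonal entries (1,1,1,1,1,1,1,1,1,2).

Reading off H_k = ker ∂_k / im ∂_{k+1}:

  H_0: rank C_0 − rank ∂_1 = 6 − 5 = 1, and the invariant factors of ∂_1 are all 1, so H_0 ≅ Z.
  H_1: rank ker ∂_1 − rank ∂_2 = (15 − 5) − 10 = 0, and ∂_2 has invariant factor 2 > 1, so H_1 ≅ Z/2Z.
  H_2: rank ker ∂_2 − rank ∂_3 = (10 − 10) − 0 = 0, and there is no ∂_3, so H_2 ≅ 0.

(K is a triangulation of the real projective plane RP^2.)

H_0 ≅ Z,  H_1 ≅ Z/2Z,  H_2 = 0.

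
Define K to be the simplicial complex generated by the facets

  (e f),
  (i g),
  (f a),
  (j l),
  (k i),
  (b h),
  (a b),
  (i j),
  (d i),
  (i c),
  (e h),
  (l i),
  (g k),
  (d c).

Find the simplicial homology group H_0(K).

H_0 ≅ Z^2.

Fix the vertex order a < b < c < d < e < f < g < h < i < j < k < l and write every simplex with vertices in increasing order. Then dim K = 1 and the simplices of K are:

  0-simplices (12): a, b, c, d, e, f, g, h, i, j, k, l
  1-simplices (14): ab, af, bh, cd, ci, di, ef, eh, gi, gk, ij, ik, il, jl

so the chain groups are C_0 ≅ Z^12, C_1 ≅ Z^14.

∂_1: C_1 → C_0 sends each edge [p,q] (with p < q) to q − p. For instance
  ∂di = i − d.
As a 12×14 matrix over Z this has rank 10, with invariant factors (1,1,1,1,1,1,1,1,1,1).

Computing H_k = (kernel of ∂_k) / (image of ∂_{k+1}):

  H_0: rank C_0 − rank ∂_1 = 12 − 10 = 2, and the invariant factors of ∂_1 are all 1, so H_0 = Z^2.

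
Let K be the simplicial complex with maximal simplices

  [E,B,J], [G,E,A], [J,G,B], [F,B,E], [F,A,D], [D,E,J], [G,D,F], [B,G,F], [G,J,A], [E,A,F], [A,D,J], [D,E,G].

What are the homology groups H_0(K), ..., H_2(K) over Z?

We work with the vertex ordering A < B < D < E < F < G < J. The simplices of K, each written with vertices in increasing order, are:

  0-simplices (7): A, B, D, E, F, G, J
  1-simplices (18): AD, AE, AF, AG, AJ, BE, BF, BG, BJ, DE, DF, DG, DJ, EF, EG, EJ, FG, GJ
  2-simplices (12): ADF, ADJ, AEF, AEG, AGJ, BEF, BEJ, BFG, BGJ, DEG, DEJ, DFG

Hence C_0 ≅ Z^7, C_1 ≅ Z^18, C_2 ≅ Z^12.

Boundary ∂_1: C_1 → C_0 sends each edge [p,q] (with p < q) to q − p.
This gives a 7×18 integer matrix of rank 6; reducing to Smith normal form yields diagonal entries (1,1,1,1,1,1).

The boundary map ∂_2: C_2 → C_1 acts by ∂[p,q,r] = [q,r] − [p,r] + [p,q]. For instance
  ∂DFG = FG − DG + DF,
  ∂BEJ = EJ − BJ + BE.
The resulting 18×12 matrix has rank 12, and its Smith normal form has invariant factors (1,1,1,1,1,1,1,1,1,1,1,2).

From H_k ≅ ker(∂_k) / im(∂_{k+1}) we obtain:

  H_0: rank C_0 − rank ∂_1 = 7 − 6 = 1, and the invariant factors of ∂_1 are all 1, so H_0 ≅ Z.
  H_1: rank ker ∂_1 − rank ∂_2 = (18 − 6) − 12 = 0, and ∂_2 has invariant factor 2 > 1, so H_1 ≅ Z/2.
  H_2: rank ker ∂_2 − rank ∂_3 = (12 − 12) − 0 = 0, and there is no ∂_3, so H_2 ≅ 0.

As a check, the Euler characteristic is 7 − 18 + 12 = 1, which agrees with 1 − 0 + 0 = 1.
(K is a triangulation of the real projective plane RP^2.)

H_0 ≅ Z,  H_1 ≅ Z/2,  H_2 = 0.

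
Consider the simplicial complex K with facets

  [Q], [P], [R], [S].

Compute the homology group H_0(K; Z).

Fix the vertex order P < Q < R < S and write every simplex with vertices in increasing order. Then dim K = 0 and the simplices of K are:

  0-simplices (4): P, Q, R, S

so the chain groups are C_0 ≅ Z^4.

Reading off H_k = ker ∂_k / im ∂_{k+1}:

  H_0: rank C_0 − rank ∂_1 = 4 − 0 = 4, and there is no ∂_1, so H_0 = Z^4.

H_0 = Z^4.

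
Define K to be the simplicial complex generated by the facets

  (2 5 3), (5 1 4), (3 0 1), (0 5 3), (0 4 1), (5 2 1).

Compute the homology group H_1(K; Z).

H_1 = Z.

We work with the vertex ordering 0 < 1 < 2 < 3 < 4 < 5. The simplices of K, each written with vertices in increasing order, are:

  0-simplices (6): [0], [1], [2], [3], [4], [5]
  1-simplices (12): [0,1], [0,3], [0,4], [0,5], [1,2], [1,3], [1,4], [1,5], [2,3], [2,5], [3,5], [4,5]
  2-simplices (6): [0,1,3], [0,1,4], [0,3,5], [1,2,5], [1,4,5], [2,3,5]

so the chain groups are C_0 ≅ Z^6, C_1 ≅ Z^12, C_2 ≅ Z^6.

Boundary ∂_1: C_1 → C_0 is given by ∂[p,q] = [q] − [p].
The 6×12 boundary matrix has rank 5 and Smith normal form diag(1,1,1,1,1).

∂_2: C_2 → C_1 maps a triangle to the signed sum of its edges. For instance
  ∂[1,2,5] = [2,5] − [1,5] + [1,2],
  ∂[2,3,5] = [3,5] − [2,5] + [2,3].
The resulting 12×6 matrix has rank 6, and its Smith normal form has invariant factors (1,1,1,1,1,1).

Reading off H_k = ker ∂_k / im ∂_{k+1}:

  H_1: rank ker ∂_1 − rank ∂_2 = (12 − 5) − 6 = 1, and the invariant factors of ∂_2 are all 1, so H_1 ≅ Z.

(K is a triangulation of the cylinder S^1 x I.)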